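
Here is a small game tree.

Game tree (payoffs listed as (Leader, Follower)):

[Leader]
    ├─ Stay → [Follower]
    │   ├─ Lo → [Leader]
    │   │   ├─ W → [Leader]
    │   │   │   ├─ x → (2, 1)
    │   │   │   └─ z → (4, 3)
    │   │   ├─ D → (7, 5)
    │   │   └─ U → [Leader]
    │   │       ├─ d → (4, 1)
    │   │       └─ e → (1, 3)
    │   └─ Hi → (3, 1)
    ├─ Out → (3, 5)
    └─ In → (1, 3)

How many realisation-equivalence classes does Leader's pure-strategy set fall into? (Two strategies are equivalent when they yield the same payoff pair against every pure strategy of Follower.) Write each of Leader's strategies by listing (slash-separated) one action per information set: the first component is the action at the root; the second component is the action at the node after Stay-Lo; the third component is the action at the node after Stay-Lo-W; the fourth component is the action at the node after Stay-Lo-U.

Leader has 36 pure strategies: Stay/W/x/d, Stay/W/x/e, Stay/W/z/d, Stay/W/z/e, Stay/D/x/d, Stay/D/x/e, Stay/D/z/d, Stay/D/z/e, Stay/U/x/d, Stay/U/x/e, Stay/U/z/d, Stay/U/z/e, Out/W/x/d, Out/W/x/e, Out/W/z/d, Out/W/z/e, Out/D/x/d, Out/D/x/e, Out/D/z/d, Out/D/z/e, Out/U/x/d, Out/U/x/e, Out/U/z/d, Out/U/z/e, In/W/x/d, In/W/x/e, In/W/z/d, In/W/z/e, In/D/x/d, In/D/x/e, In/D/z/d, In/D/z/e, In/U/x/d, In/U/x/e, In/U/z/d, In/U/z/e. Columns: Lo, Hi.
{Stay/W/x/d, Stay/W/x/e} → row (2,1) (3,1)
{Stay/W/z/d, Stay/W/z/e} → row (4,3) (3,1)
{Stay/D/x/d, Stay/D/x/e, Stay/D/z/d, Stay/D/z/e} → row (7,5) (3,1)
{Stay/U/x/d, Stay/U/z/d} → row (4,1) (3,1)
{Stay/U/x/e, Stay/U/z/e} → row (1,3) (3,1)
{Out/W/x/d, Out/W/x/e, Out/W/z/d, Out/W/z/e, Out/D/x/d, Out/D/x/e, Out/D/z/d, Out/D/z/e, Out/U/x/d, Out/U/x/e, Out/U/z/d, Out/U/z/e} → row (3,5) (3,5)
{In/W/x/d, In/W/x/e, In/W/z/d, In/W/z/e, In/D/x/d, In/D/x/e, In/D/z/d, In/D/z/e, In/U/x/d, In/U/x/e, In/U/z/d, In/U/z/e} → row (1,3) (1,3)
That's 7 distinct rows out of 36 strategies.

7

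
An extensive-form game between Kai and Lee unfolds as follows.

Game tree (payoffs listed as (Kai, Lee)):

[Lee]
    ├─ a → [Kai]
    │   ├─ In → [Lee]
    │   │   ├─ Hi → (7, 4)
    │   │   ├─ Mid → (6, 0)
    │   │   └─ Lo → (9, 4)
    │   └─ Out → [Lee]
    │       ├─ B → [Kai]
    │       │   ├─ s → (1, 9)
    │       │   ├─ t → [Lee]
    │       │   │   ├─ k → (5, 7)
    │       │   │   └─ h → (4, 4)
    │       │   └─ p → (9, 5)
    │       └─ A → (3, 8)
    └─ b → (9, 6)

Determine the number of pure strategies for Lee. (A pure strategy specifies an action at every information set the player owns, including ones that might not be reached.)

24

Lee owns the root with actions {a, b} — two choices.
Lee owns the node after a-In with actions {Hi, Mid, Lo} — three choices.
Lee owns the node after a-Out with actions {B, A} — two choices.
Lee owns the node after a-Out-B-t with actions {k, h} — two choices.
A pure strategy fixes one action at each information set independently, so the count is the product 2 × 3 × 2 × 2 = 24.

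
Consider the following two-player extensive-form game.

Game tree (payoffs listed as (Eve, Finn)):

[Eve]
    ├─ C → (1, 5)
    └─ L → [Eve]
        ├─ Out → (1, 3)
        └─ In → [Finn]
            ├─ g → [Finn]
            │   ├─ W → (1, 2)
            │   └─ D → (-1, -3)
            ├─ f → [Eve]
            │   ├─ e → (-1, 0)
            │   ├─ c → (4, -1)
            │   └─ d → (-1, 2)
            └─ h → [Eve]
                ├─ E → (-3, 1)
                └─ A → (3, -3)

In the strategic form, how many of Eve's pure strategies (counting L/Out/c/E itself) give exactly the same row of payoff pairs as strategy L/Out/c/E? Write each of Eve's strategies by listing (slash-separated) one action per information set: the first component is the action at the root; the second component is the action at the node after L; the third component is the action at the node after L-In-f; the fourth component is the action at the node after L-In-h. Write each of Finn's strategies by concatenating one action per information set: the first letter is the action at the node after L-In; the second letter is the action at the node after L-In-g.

6

Row for L/Out/c/E (columns gW, gD, fW, fD, hW, hD): (1,3) (1,3) (1,3) (1,3) (1,3) (1,3).
Under L/Out/c/E, Eve's choice at the node after L-In-f and at the node after L-In-h can never be reached regardless of what Finn does, so varying those choices leaves every outcome unchanged.
Holding the reachable choices fixed and varying the unreachable ones freely already gives 3 × 2 = 6 equivalent strategies.
No other strategy reproduces this row, so those 6 are the full class: L/Out/e/E, L/Out/e/A, L/Out/c/E, L/Out/c/A, L/Out/d/E, L/Out/d/A.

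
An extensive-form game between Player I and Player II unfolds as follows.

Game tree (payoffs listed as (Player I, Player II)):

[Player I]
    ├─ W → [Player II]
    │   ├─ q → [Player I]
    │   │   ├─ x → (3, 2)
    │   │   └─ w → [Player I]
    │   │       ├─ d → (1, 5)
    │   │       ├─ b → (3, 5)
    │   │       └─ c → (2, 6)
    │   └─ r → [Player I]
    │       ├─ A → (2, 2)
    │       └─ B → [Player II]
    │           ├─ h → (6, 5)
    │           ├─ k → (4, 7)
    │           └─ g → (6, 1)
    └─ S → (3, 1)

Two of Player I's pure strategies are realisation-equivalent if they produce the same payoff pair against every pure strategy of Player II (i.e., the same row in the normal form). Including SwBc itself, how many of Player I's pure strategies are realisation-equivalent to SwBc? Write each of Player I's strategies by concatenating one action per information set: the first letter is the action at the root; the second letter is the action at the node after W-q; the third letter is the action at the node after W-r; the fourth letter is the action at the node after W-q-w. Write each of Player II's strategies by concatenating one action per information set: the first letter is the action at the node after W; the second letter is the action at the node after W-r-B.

Row for SwBc (columns qh, qk, qg, rh, rk, rg): (3,1) (3,1) (3,1) (3,1) (3,1) (3,1).
Under SwBc, Player I's choice at the node after W-q and at the node after W-r and at the node after W-q-w can never be reached regardless of what Player II does, so varying those choices leaves every outcome unchanged.
Holding the reachable choices fixed and varying the unreachable ones freely already gives 2 × 2 × 3 = 12 equivalent strategies.
No other strategy reproduces this row, so those 12 are the full class: SxAd, SxAb, SxAc, SxBd, SxBb, SxBc, SwAd, SwAb, SwAc, SwBd, SwBb, SwBc.

12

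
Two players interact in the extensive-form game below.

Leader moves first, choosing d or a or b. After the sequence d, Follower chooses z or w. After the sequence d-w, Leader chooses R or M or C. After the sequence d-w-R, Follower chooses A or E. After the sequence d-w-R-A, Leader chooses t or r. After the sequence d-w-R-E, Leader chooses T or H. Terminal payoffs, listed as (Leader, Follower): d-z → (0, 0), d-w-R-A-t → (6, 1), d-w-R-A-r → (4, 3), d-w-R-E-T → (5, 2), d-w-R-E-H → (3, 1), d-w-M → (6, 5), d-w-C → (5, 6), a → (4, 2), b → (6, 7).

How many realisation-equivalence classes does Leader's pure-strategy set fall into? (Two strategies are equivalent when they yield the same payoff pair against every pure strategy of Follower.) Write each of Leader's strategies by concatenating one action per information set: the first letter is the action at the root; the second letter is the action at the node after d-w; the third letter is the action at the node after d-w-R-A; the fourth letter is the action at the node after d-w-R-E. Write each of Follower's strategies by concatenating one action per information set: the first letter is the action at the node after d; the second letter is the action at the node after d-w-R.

8

Leader has 36 pure strategies: dRtT, dRtH, dRrT, dRrH, dMtT, dMtH, dMrT, dMrH, dCtT, dCtH, dCrT, dCrH, aRtT, aRtH, aRrT, aRrH, aMtT, aMtH, aMrT, aMrH, aCtT, aCtH, aCrT, aCrH, bRtT, bRtH, bRrT, bRrH, bMtT, bMtH, bMrT, bMrH, bCtT, bCtH, bCrT, bCrH. Columns: zA, zE, wA, wE.
{dRtT} → row (0,0) (0,0) (6,1) (5,2)
{dRtH} → row (0,0) (0,0) (6,1) (3,1)
{dRrT} → row (0,0) (0,0) (4,3) (5,2)
{dRrH} → row (0,0) (0,0) (4,3) (3,1)
{dMtT, dMtH, dMrT, dMrH} → row (0,0) (0,0) (6,5) (6,5)
{dCtT, dCtH, dCrT, dCrH} → row (0,0) (0,0) (5,6) (5,6)
{aRtT, aRtH, aRrT, aRrH, aMtT, aMtH, aMrT, aMrH, aCtT, aCtH, aCrT, aCrH} → row (4,2) (4,2) (4,2) (4,2)
{bRtT, bRtH, bRrT, bRrH, bMtT, bMtH, bMrT, bMrH, bCtT, bCtH, bCrT, bCrH} → row (6,7) (6,7) (6,7) (6,7)
That's 8 distinct rows out of 36 strategies.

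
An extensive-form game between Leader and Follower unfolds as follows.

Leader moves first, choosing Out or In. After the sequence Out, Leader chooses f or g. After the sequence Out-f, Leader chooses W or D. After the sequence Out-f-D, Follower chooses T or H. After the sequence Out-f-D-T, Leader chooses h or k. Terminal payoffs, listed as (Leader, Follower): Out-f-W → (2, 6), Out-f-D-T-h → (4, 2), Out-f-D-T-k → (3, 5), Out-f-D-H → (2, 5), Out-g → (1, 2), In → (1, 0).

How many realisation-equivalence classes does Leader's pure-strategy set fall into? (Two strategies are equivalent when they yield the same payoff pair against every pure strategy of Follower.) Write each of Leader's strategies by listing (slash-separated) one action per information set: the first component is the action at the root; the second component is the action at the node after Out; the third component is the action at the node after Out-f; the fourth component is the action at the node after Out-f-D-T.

Leader has 16 pure strategies: Out/f/W/h, Out/f/W/k, Out/f/D/h, Out/f/D/k, Out/g/W/h, Out/g/W/k, Out/g/D/h, Out/g/D/k, In/f/W/h, In/f/W/k, In/f/D/h, In/f/D/k, In/g/W/h, In/g/W/k, In/g/D/h, In/g/D/k. Columns: T, H.
{Out/f/W/h, Out/f/W/k} → row (2,6) (2,6)
{Out/f/D/h} → row (4,2) (2,5)
{Out/f/D/k} → row (3,5) (2,5)
{Out/g/W/h, Out/g/W/k, Out/g/D/h, Out/g/D/k} → row (1,2) (1,2)
{In/f/W/h, In/f/W/k, In/f/D/h, In/f/D/k, In/g/W/h, In/g/W/k, In/g/D/h, In/g/D/k} → row (1,0) (1,0)
That's 5 distinct rows out of 16 strategies.

5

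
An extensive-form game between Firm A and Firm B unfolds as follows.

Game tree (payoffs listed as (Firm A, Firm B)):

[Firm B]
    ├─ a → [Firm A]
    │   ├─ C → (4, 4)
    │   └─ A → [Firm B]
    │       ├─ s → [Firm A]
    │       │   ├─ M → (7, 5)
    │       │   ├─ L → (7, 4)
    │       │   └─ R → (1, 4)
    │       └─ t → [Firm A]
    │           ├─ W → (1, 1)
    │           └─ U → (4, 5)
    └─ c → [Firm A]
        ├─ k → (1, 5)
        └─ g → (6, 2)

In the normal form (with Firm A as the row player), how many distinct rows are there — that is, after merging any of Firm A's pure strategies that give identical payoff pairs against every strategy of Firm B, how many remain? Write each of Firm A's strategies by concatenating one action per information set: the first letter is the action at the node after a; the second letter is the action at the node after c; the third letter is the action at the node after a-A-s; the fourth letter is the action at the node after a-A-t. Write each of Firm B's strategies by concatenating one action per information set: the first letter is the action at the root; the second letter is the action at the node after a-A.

14

Firm A has 24 pure strategies: CkMW, CkMU, CkLW, CkLU, CkRW, CkRU, CgMW, CgMU, CgLW, CgLU, CgRW, CgRU, AkMW, AkMU, AkLW, AkLU, AkRW, AkRU, AgMW, AgMU, AgLW, AgLU, AgRW, AgRU. Columns: as, at, cs, ct.
{CkMW, CkMU, CkLW, CkLU, CkRW, CkRU} → row (4,4) (4,4) (1,5) (1,5)
{CgMW, CgMU, CgLW, CgLU, CgRW, CgRU} → row (4,4) (4,4) (6,2) (6,2)
{AkMW} → row (7,5) (1,1) (1,5) (1,5)
{AkMU} → row (7,5) (4,5) (1,5) (1,5)
{AkLW} → row (7,4) (1,1) (1,5) (1,5)
{AkLU} → row (7,4) (4,5) (1,5) (1,5)
{AkRW} → row (1,4) (1,1) (1,5) (1,5)
{AkRU} → row (1,4) (4,5) (1,5) (1,5)
{AgMW} → row (7,5) (1,1) (6,2) (6,2)
{AgMU} → row (7,5) (4,5) (6,2) (6,2)
{AgLW} → row (7,4) (1,1) (6,2) (6,2)
{AgLU} → row (7,4) (4,5) (6,2) (6,2)
{AgRW} → row (1,4) (1,1) (6,2) (6,2)
{AgRU} → row (1,4) (4,5) (6,2) (6,2)
That's 14 distinct rows out of 24 strategies.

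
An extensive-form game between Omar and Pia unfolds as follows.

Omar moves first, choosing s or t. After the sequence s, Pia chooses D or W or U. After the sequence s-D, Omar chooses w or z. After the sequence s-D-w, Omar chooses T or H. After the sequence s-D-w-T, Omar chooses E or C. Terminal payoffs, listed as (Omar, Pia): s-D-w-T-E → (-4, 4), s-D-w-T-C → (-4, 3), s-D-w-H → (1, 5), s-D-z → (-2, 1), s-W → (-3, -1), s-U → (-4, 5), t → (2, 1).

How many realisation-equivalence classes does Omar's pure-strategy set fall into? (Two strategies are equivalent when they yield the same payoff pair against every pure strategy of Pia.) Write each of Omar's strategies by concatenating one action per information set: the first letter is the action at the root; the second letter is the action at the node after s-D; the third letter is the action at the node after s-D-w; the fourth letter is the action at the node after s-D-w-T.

5

Omar has 16 pure strategies: swTE, swTC, swHE, swHC, szTE, szTC, szHE, szHC, twTE, twTC, twHE, twHC, tzTE, tzTC, tzHE, tzHC. Columns: D, W, U.
{swTE} → row (-4,4) (-3,-1) (-4,5)
{swTC} → row (-4,3) (-3,-1) (-4,5)
{swHE, swHC} → row (1,5) (-3,-1) (-4,5)
{szTE, szTC, szHE, szHC} → row (-2,1) (-3,-1) (-4,5)
{twTE, twTC, twHE, twHC, tzTE, tzTC, tzHE, tzHC} → row (2,1) (2,1) (2,1)
That's 5 distinct rows out of 16 strategies.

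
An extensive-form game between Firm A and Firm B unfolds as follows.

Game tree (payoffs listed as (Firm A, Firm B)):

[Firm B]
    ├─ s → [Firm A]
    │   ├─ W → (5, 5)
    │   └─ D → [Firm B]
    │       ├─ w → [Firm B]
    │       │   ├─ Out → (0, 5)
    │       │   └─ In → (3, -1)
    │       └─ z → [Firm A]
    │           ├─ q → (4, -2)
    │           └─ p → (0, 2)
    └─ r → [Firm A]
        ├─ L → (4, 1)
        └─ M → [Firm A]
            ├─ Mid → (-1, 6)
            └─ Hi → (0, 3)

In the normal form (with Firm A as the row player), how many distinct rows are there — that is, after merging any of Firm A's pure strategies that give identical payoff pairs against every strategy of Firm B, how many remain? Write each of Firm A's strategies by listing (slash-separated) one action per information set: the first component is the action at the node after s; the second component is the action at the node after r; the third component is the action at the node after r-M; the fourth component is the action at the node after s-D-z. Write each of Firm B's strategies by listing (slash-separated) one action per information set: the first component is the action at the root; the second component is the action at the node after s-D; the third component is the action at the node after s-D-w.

9

Firm A has 16 pure strategies: W/L/Mid/q, W/L/Mid/p, W/L/Hi/q, W/L/Hi/p, W/M/Mid/q, W/M/Mid/p, W/M/Hi/q, W/M/Hi/p, D/L/Mid/q, D/L/Mid/p, D/L/Hi/q, D/L/Hi/p, D/M/Mid/q, D/M/Mid/p, D/M/Hi/q, D/M/Hi/p. Columns: s/w/Out, s/w/In, s/z/Out, s/z/In, r/w/Out, r/w/In, r/z/Out, r/z/In.
{W/L/Mid/q, W/L/Mid/p, W/L/Hi/q, W/L/Hi/p} → row (5,5) (5,5) (5,5) (5,5) (4,1) (4,1) (4,1) (4,1)
{W/M/Mid/q, W/M/Mid/p} → row (5,5) (5,5) (5,5) (5,5) (-1,6) (-1,6) (-1,6) (-1,6)
{W/M/Hi/q, W/M/Hi/p} → row (5,5) (5,5) (5,5) (5,5) (0,3) (0,3) (0,3) (0,3)
{D/L/Mid/q, D/L/Hi/q} → row (0,5) (3,-1) (4,-2) (4,-2) (4,1) (4,1) (4,1) (4,1)
{D/L/Mid/p, D/L/Hi/p} → row (0,5) (3,-1) (0,2) (0,2) (4,1) (4,1) (4,1) (4,1)
{D/M/Mid/q} → row (0,5) (3,-1) (4,-2) (4,-2) (-1,6) (-1,6) (-1,6) (-1,6)
{D/M/Mid/p} → row (0,5) (3,-1) (0,2) (0,2) (-1,6) (-1,6) (-1,6) (-1,6)
{D/M/Hi/q} → row (0,5) (3,-1) (4,-2) (4,-2) (0,3) (0,3) (0,3) (0,3)
{D/M/Hi/p} → row (0,5) (3,-1) (0,2) (0,2) (0,3) (0,3) (0,3) (0,3)
That's 9 distinct rows out of 16 strategies.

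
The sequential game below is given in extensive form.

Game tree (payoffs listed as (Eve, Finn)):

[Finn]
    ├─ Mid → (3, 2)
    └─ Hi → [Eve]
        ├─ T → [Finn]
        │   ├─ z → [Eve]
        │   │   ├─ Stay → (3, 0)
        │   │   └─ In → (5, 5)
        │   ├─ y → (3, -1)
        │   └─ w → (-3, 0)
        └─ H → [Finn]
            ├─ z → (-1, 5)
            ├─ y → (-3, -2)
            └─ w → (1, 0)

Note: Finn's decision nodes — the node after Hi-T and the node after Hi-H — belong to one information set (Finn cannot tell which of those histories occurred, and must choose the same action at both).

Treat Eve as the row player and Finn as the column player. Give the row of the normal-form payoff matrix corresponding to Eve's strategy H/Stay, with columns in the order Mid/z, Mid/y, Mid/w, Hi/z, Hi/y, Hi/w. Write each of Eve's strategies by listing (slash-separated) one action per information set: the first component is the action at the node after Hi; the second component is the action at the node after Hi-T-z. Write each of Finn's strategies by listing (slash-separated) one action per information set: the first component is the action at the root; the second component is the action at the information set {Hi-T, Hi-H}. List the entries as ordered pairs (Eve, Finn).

(3,2) (3,2) (3,2) (-1,5) (-3,-2) (1,0)

vs Mid/z: Finn plays Mid → (3, 2)
vs Mid/y: Finn plays Mid → (3, 2)
vs Mid/w: Finn plays Mid → (3, 2)
vs Hi/z: Finn plays Hi → Eve plays H at [Hi] → Finn plays z at [Hi-H] → (-1, 5)
vs Hi/y: Finn plays Hi → Eve plays H at [Hi] → Finn plays y at [Hi-H] → (-3, -2)
vs Hi/w: Finn plays Hi → Eve plays H at [Hi] → Finn plays w at [Hi-H] → (1, 0)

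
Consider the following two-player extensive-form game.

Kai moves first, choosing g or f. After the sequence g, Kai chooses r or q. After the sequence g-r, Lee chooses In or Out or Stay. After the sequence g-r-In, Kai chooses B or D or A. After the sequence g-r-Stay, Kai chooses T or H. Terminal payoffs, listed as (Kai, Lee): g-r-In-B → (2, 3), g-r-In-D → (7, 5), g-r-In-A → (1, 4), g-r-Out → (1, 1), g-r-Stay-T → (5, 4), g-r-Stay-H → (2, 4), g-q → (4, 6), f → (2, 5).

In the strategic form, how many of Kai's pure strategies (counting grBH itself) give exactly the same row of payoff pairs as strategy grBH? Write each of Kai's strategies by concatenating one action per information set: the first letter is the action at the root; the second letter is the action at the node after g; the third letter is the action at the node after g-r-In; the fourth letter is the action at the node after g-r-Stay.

Row for grBH (columns In, Out, Stay): (2,3) (1,1) (2,4).
Every one of Kai's information sets is on the play path for some reply by Lee when Kai follows grBH.
Changing the action at any of them therefore changes at least one column, so only grBH itself gives this row.

1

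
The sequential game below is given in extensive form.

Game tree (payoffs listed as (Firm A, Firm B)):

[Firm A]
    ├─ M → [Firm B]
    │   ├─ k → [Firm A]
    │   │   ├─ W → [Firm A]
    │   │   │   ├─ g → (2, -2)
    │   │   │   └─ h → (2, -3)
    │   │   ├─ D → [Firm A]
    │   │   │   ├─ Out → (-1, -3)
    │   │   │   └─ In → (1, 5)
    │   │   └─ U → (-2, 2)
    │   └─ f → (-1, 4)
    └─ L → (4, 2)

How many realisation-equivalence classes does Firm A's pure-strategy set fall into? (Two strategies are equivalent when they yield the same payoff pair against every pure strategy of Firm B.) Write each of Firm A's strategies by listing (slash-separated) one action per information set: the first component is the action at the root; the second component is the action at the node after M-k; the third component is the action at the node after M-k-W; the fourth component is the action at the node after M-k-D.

Firm A has 24 pure strategies: M/W/g/Out, M/W/g/In, M/W/h/Out, M/W/h/In, M/D/g/Out, M/D/g/In, M/D/h/Out, M/D/h/In, M/U/g/Out, M/U/g/In, M/U/h/Out, M/U/h/In, L/W/g/Out, L/W/g/In, L/W/h/Out, L/W/h/In, L/D/g/Out, L/D/g/In, L/D/h/Out, L/D/h/In, L/U/g/Out, L/U/g/In, L/U/h/Out, L/U/h/In. Columns: k, f.
{M/W/g/Out, M/W/g/In} → row (2,-2) (-1,4)
{M/W/h/Out, M/W/h/In} → row (2,-3) (-1,4)
{M/D/g/Out, M/D/h/Out} → row (-1,-3) (-1,4)
{M/D/g/In, M/D/h/In} → row (1,5) (-1,4)
{M/U/g/Out, M/U/g/In, M/U/h/Out, M/U/h/In} → row (-2,2) (-1,4)
{L/W/g/Out, L/W/g/In, L/W/h/Out, L/W/h/In, L/D/g/Out, L/D/g/In, L/D/h/Out, L/D/h/In, L/U/g/Out, L/U/g/In, L/U/h/Out, L/U/h/In} → row (4,2) (4,2)
That's 6 distinct rows out of 24 strategies.

6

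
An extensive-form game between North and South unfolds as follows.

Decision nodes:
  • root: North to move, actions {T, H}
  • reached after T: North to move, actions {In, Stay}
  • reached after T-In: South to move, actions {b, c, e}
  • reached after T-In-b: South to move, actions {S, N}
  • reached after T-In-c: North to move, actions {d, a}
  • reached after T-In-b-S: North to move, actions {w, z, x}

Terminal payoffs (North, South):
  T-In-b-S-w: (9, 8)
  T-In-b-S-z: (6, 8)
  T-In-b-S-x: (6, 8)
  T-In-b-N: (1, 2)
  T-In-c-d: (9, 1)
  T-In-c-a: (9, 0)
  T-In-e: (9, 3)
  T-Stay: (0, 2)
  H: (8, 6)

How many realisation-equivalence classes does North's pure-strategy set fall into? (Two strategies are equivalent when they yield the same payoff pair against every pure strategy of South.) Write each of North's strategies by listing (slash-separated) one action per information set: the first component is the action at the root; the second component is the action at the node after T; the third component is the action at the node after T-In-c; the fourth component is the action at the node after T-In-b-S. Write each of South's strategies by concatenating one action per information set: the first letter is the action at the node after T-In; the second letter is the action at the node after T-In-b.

6

North has 24 pure strategies: T/In/d/w, T/In/d/z, T/In/d/x, T/In/a/w, T/In/a/z, T/In/a/x, T/Stay/d/w, T/Stay/d/z, T/Stay/d/x, T/Stay/a/w, T/Stay/a/z, T/Stay/a/x, H/In/d/w, H/In/d/z, H/In/d/x, H/In/a/w, H/In/a/z, H/In/a/x, H/Stay/d/w, H/Stay/d/z, H/Stay/d/x, H/Stay/a/w, H/Stay/a/z, H/Stay/a/x. Columns: bS, bN, cS, cN, eS, eN.
{T/In/d/w} → row (9,8) (1,2) (9,1) (9,1) (9,3) (9,3)
{T/In/d/z, T/In/d/x} → row (6,8) (1,2) (9,1) (9,1) (9,3) (9,3)
{T/In/a/w} → row (9,8) (1,2) (9,0) (9,0) (9,3) (9,3)
{T/In/a/z, T/In/a/x} → row (6,8) (1,2) (9,0) (9,0) (9,3) (9,3)
{T/Stay/d/w, T/Stay/d/z, T/Stay/d/x, T/Stay/a/w, T/Stay/a/z, T/Stay/a/x} → row (0,2) (0,2) (0,2) (0,2) (0,2) (0,2)
{H/In/d/w, H/In/d/z, H/In/d/x, H/In/a/w, H/In/a/z, H/In/a/x, H/Stay/d/w, H/Stay/d/z, H/Stay/d/x, H/Stay/a/w, H/Stay/a/z, H/Stay/a/x} → row (8,6) (8,6) (8,6) (8,6) (8,6) (8,6)
That's 6 distinct rows out of 24 strategies.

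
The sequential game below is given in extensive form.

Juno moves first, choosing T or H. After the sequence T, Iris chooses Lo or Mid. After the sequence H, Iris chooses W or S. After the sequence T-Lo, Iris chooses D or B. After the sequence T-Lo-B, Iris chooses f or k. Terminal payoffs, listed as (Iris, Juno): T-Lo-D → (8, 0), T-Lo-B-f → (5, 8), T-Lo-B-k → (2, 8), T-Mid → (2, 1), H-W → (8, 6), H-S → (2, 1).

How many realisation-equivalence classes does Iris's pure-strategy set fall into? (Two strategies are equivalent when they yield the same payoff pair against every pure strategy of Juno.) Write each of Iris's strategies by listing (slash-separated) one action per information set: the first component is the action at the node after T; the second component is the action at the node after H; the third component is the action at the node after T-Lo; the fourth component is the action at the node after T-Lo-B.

Iris has 16 pure strategies: Lo/W/D/f, Lo/W/D/k, Lo/W/B/f, Lo/W/B/k, Lo/S/D/f, Lo/S/D/k, Lo/S/B/f, Lo/S/B/k, Mid/W/D/f, Mid/W/D/k, Mid/W/B/f, Mid/W/B/k, Mid/S/D/f, Mid/S/D/k, Mid/S/B/f, Mid/S/B/k. Columns: T, H.
{Lo/W/D/f, Lo/W/D/k} → row (8,0) (8,6)
{Lo/W/B/f} → row (5,8) (8,6)
{Lo/W/B/k} → row (2,8) (8,6)
{Lo/S/D/f, Lo/S/D/k} → row (8,0) (2,1)
{Lo/S/B/f} → row (5,8) (2,1)
{Lo/S/B/k} → row (2,8) (2,1)
{Mid/W/D/f, Mid/W/D/k, Mid/W/B/f, Mid/W/B/k} → row (2,1) (8,6)
{Mid/S/D/f, Mid/S/D/k, Mid/S/B/f, Mid/S/B/k} → row (2,1) (2,1)
That's 8 distinct rows out of 16 strategies.

8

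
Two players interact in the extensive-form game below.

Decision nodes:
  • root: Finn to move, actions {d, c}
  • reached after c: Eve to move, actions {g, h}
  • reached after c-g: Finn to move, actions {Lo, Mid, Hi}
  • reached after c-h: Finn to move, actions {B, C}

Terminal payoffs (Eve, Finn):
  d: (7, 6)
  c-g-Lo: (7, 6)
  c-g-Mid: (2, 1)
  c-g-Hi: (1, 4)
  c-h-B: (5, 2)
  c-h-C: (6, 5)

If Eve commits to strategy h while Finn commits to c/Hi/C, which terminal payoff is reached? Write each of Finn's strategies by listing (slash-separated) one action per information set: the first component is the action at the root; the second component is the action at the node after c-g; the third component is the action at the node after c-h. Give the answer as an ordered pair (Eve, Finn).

Trace the play path from the root:
  Finn plays c
  Eve plays h at [c]
  Finn plays C at [c-h]
→ terminal payoff (6, 5).
(Finn's choice at the node after c-g is never reached on this path, so it doesn't affect the outcome.)

(6, 5)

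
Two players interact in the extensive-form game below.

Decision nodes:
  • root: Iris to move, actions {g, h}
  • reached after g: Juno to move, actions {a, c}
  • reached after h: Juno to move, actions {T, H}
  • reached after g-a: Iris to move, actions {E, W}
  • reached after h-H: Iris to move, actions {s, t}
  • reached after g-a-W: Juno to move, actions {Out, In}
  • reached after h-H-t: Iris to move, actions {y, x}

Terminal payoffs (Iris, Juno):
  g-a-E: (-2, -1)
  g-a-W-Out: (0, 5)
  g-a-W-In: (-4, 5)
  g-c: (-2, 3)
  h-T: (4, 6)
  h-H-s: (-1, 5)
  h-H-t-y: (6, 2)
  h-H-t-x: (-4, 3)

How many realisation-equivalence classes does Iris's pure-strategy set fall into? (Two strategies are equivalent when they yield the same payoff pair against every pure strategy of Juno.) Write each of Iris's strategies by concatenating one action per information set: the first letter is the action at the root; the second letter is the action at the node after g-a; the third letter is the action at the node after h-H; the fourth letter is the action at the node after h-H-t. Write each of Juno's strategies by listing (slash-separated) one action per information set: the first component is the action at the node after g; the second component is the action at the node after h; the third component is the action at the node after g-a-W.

5

Iris has 16 pure strategies: gEsy, gEsx, gEty, gEtx, gWsy, gWsx, gWty, gWtx, hEsy, hEsx, hEty, hEtx, hWsy, hWsx, hWty, hWtx. Columns: a/T/Out, a/T/In, a/H/Out, a/H/In, c/T/Out, c/T/In, c/H/Out, c/H/In.
{gEsy, gEsx, gEty, gEtx} → row (-2,-1) (-2,-1) (-2,-1) (-2,-1) (-2,3) (-2,3) (-2,3) (-2,3)
{gWsy, gWsx, gWty, gWtx} → row (0,5) (-4,5) (0,5) (-4,5) (-2,3) (-2,3) (-2,3) (-2,3)
{hEsy, hEsx, hWsy, hWsx} → row (4,6) (4,6) (-1,5) (-1,5) (4,6) (4,6) (-1,5) (-1,5)
{hEty, hWty} → row (4,6) (4,6) (6,2) (6,2) (4,6) (4,6) (6,2) (6,2)
{hEtx, hWtx} → row (4,6) (4,6) (-4,3) (-4,3) (4,6) (4,6) (-4,3) (-4,3)
That's 5 distinct rows out of 16 strategies.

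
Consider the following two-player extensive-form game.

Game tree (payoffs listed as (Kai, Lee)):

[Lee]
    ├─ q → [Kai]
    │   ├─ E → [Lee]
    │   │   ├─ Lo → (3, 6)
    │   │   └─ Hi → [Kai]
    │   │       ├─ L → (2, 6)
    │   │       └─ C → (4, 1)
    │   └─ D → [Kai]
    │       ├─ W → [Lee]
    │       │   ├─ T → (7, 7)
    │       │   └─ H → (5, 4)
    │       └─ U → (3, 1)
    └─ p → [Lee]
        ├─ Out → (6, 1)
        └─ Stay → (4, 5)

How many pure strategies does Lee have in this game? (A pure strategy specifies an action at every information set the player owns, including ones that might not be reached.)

16

Lee owns the root with actions {q, p} — two choices.
Lee owns the node after p with actions {Out, Stay} — two choices.
Lee owns the node after q-E with actions {Lo, Hi} — two choices.
Lee owns the node after q-D-W with actions {T, H} — two choices.
A pure strategy fixes one action at each information set independently, so the count is the product 2 × 2 × 2 × 2 = 16.
(For reference, Kai has 8 pure strategies, giving a 16×8 normal-form matrix.)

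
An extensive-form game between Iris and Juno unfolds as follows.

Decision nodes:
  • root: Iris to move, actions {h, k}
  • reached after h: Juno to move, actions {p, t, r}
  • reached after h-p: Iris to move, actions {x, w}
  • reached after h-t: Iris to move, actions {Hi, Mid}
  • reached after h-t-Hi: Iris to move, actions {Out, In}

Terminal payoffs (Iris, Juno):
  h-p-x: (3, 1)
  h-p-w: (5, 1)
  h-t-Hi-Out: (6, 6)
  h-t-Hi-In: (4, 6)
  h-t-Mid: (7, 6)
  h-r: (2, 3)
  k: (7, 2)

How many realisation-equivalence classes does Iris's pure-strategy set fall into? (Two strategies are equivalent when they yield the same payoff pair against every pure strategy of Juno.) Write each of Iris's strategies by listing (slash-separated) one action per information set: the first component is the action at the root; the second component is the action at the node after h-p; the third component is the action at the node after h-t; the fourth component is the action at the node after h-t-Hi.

7

Iris has 16 pure strategies: h/x/Hi/Out, h/x/Hi/In, h/x/Mid/Out, h/x/Mid/In, h/w/Hi/Out, h/w/Hi/In, h/w/Mid/Out, h/w/Mid/In, k/x/Hi/Out, k/x/Hi/In, k/x/Mid/Out, k/x/Mid/In, k/w/Hi/Out, k/w/Hi/In, k/w/Mid/Out, k/w/Mid/In. Columns: p, t, r.
{h/x/Hi/Out} → row (3,1) (6,6) (2,3)
{h/x/Hi/In} → row (3,1) (4,6) (2,3)
{h/x/Mid/Out, h/x/Mid/In} → row (3,1) (7,6) (2,3)
{h/w/Hi/Out} → row (5,1) (6,6) (2,3)
{h/w/Hi/In} → row (5,1) (4,6) (2,3)
{h/w/Mid/Out, h/w/Mid/In} → row (5,1) (7,6) (2,3)
{k/x/Hi/Out, k/x/Hi/In, k/x/Mid/Out, k/x/Mid/In, k/w/Hi/Out, k/w/Hi/In, k/w/Mid/Out, k/w/Mid/In} → row (7,2) (7,2) (7,2)
That's 7 distinct rows out of 16 strategies.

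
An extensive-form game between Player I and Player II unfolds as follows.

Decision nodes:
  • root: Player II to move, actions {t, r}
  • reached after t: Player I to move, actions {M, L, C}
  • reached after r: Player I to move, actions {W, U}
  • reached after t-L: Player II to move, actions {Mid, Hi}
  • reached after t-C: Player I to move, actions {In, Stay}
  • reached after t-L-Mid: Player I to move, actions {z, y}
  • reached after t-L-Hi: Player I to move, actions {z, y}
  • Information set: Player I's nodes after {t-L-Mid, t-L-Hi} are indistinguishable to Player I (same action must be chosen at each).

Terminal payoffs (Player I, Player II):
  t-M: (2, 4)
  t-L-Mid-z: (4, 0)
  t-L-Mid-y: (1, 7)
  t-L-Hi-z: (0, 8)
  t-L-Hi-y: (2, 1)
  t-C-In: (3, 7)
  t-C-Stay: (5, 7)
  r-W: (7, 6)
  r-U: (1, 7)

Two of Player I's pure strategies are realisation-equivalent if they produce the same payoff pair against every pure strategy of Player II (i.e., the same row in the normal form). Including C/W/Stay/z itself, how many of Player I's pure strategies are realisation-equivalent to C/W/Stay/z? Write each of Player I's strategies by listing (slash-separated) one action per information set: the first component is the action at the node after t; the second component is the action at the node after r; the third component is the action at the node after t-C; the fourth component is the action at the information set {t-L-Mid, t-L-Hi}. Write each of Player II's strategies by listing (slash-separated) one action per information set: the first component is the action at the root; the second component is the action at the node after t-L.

2

Row for C/W/Stay/z (columns t/Mid, t/Hi, r/Mid, r/Hi): (5,7) (5,7) (7,6) (7,6).
Under C/W/Stay/z, Player I's choice at the information set {t-L-Mid, t-L-Hi} can never be reached regardless of what Player II does, so varying those choices leaves every outcome unchanged.
Holding the reachable choices fixed and varying the unreachable one freely already gives 2 equivalent strategies.
No other strategy reproduces this row, so those 2 are the full class: C/W/Stay/z, C/W/Stay/y.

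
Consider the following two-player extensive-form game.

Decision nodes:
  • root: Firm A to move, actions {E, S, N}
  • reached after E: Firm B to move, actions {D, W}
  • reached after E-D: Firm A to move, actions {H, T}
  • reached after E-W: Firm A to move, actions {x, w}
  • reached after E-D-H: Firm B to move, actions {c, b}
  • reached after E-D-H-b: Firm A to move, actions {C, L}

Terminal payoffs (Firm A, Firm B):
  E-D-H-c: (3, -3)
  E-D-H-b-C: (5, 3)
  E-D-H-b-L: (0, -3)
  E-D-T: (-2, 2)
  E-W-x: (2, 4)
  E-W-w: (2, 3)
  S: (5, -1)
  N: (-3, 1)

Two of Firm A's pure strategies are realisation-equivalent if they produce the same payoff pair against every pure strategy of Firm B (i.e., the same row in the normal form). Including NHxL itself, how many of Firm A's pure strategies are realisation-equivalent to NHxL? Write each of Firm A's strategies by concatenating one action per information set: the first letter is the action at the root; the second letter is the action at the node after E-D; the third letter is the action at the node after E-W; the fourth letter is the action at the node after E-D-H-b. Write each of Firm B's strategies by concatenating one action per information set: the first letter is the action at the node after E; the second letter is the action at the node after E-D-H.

8

Row for NHxL (columns Dc, Db, Wc, Wb): (-3,1) (-3,1) (-3,1) (-3,1).
Under NHxL, Firm A's choice at the node after E-D and at the node after E-W and at the node after E-D-H-b can never be reached regardless of what Firm B does, so varying those choices leaves every outcome unchanged.
Holding the reachable choices fixed and varying the unreachable ones freely already gives 2 × 2 × 2 = 8 equivalent strategies.
No other strategy reproduces this row, so those 8 are the full class: NHxC, NHxL, NHwC, NHwL, NTxC, NTxL, NTwC, NTwL.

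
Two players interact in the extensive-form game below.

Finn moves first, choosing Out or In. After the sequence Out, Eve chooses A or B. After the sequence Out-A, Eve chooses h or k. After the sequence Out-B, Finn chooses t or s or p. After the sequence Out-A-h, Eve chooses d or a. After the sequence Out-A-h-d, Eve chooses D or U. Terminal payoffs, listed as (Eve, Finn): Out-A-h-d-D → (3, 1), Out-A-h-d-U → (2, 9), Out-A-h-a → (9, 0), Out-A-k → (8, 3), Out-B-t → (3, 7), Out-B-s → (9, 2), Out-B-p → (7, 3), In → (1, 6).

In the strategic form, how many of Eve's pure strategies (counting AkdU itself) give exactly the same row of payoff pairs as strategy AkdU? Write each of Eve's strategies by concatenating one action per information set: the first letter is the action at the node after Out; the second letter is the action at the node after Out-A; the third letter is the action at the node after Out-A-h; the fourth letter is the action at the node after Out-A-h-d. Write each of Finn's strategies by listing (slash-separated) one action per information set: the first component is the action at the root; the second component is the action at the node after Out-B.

Row for AkdU (columns Out/t, Out/s, Out/p, In/t, In/s, In/p): (8,3) (8,3) (8,3) (1,6) (1,6) (1,6).
Under AkdU, Eve's choice at the node after Out-A-h and at the node after Out-A-h-d can never be reached regardless of what Finn does, so varying those choices leaves every outcome unchanged.
Holding the reachable choices fixed and varying the unreachable ones freely already gives 2 × 2 = 4 equivalent strategies.
No other strategy reproduces this row, so those 4 are the full class: AkdD, AkdU, AkaD, AkaU.

4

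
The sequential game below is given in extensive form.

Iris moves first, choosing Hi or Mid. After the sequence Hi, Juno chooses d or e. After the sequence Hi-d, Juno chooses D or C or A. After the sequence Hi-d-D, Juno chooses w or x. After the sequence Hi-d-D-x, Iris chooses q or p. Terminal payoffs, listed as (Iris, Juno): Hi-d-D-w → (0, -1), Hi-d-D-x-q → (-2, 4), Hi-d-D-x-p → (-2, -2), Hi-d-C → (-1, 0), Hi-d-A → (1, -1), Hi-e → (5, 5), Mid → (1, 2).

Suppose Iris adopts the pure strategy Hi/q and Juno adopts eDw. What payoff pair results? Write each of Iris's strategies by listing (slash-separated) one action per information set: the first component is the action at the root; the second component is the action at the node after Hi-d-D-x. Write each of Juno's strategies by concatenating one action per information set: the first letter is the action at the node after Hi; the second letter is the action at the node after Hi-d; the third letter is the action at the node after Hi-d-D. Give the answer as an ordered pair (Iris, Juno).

(5, 5)

Trace the play path from the root:
  Iris plays Hi
  Juno plays e at [Hi]
→ terminal payoff (5, 5).
(Iris's choice at the node after Hi-d-D-x is never reached on this path, so it doesn't affect the outcome.)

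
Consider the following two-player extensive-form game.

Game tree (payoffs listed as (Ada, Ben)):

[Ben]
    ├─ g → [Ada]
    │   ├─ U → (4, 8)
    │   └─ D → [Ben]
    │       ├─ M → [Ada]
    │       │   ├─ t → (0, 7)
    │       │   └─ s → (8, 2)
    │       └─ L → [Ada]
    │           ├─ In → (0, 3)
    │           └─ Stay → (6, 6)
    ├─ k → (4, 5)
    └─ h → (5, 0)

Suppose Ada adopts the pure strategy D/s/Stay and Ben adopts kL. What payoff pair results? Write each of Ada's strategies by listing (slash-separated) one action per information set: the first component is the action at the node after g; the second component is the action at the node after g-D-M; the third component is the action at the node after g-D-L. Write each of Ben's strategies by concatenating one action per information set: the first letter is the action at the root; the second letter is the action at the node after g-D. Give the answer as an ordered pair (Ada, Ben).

Trace the play path from the root:
  Ben plays k
→ terminal payoff (4, 5).
(Ada's choice at the node after g is never reached on this path, so it doesn't affect the outcome.)

(4, 5)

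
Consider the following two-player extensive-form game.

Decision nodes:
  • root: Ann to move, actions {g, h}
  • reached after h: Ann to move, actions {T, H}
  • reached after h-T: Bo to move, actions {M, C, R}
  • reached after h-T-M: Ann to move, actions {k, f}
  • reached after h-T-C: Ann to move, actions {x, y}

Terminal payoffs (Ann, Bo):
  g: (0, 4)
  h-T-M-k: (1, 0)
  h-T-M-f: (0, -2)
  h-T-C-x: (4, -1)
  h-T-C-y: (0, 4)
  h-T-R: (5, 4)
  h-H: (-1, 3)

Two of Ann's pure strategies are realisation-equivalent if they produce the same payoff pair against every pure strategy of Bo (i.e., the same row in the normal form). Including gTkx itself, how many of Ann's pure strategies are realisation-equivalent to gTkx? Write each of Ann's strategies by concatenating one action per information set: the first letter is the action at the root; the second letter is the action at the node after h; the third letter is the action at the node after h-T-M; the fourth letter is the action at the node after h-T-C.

8

Row for gTkx (columns M, C, R): (0,4) (0,4) (0,4).
Under gTkx, Ann's choice at the node after h and at the node after h-T-M and at the node after h-T-C can never be reached regardless of what Bo does, so varying those choices leaves every outcome unchanged.
Holding the reachable choices fixed and varying the unreachable ones freely already gives 2 × 2 × 2 = 8 equivalent strategies.
No other strategy reproduces this row, so those 8 are the full class: gTkx, gTky, gTfx, gTfy, gHkx, gHky, gHfx, gHfy.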